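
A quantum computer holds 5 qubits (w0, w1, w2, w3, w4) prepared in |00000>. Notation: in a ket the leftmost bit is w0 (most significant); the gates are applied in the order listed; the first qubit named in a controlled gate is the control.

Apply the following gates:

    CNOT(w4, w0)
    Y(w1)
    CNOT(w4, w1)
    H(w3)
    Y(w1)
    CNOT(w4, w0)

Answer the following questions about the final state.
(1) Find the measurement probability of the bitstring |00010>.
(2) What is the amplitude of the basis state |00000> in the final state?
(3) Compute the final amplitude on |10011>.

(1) Outcome |00010> occurs with probability 1/2.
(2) The amplitude on |00000> is sqrt(2)/2.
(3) The final state's coefficient on |10011> equals 0.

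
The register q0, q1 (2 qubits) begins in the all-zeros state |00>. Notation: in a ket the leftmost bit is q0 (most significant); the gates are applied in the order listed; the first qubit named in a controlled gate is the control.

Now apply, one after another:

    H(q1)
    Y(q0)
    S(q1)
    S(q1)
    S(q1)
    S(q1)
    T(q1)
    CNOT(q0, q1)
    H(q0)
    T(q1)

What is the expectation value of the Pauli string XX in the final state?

The expectation value of XX is -1. Key observation: the block from step 3 through step 6 cancels to the identity and can be dropped.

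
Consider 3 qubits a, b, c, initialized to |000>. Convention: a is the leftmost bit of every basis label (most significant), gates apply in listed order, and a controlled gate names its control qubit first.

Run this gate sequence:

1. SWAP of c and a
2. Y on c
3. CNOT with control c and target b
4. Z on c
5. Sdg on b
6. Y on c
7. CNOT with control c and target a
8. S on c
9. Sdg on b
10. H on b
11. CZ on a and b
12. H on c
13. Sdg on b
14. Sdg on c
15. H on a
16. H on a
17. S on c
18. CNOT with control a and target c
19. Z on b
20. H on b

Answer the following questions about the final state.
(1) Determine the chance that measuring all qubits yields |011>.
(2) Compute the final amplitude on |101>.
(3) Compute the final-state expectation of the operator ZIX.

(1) Outcome |011> occurs with probability 1/4.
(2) The final state's coefficient on |101> equals 0.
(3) The observable ZIX averages to 1.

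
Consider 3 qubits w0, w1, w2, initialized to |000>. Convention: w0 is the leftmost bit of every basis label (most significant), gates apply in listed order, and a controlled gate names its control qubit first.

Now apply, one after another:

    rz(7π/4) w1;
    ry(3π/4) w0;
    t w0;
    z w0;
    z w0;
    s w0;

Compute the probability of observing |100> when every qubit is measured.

A full measurement returns |100> with probability sqrt(2)/4 + 1/2.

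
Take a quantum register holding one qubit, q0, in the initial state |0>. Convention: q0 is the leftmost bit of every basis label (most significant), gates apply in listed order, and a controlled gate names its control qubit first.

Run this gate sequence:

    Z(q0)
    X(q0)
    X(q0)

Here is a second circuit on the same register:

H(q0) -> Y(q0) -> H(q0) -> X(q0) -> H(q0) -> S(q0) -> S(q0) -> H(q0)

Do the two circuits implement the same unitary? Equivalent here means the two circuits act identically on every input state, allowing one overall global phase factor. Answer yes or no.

No: there is an input state on which the two circuits produce genuinely different outputs (not merely differing by a phase).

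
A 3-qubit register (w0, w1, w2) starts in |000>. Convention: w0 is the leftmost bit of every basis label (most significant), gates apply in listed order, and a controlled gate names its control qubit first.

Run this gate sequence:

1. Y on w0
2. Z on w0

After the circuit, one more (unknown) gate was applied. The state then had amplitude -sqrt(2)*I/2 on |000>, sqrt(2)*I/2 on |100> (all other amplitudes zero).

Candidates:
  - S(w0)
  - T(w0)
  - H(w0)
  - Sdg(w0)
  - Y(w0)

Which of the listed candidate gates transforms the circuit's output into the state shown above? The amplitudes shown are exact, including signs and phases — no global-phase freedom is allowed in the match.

The unique candidate consistent with the amplitudes is H(w0).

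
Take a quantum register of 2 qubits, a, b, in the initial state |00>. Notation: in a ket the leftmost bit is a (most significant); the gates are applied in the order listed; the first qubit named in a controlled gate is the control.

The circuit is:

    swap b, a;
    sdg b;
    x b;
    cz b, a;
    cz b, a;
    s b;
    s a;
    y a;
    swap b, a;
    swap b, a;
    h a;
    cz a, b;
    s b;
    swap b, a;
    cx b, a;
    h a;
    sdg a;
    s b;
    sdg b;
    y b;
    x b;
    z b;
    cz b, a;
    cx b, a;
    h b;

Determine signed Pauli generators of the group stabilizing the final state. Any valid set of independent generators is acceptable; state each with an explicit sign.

One valid set of independent stabilizer generators is +XZ, -ZY (any independent generating set of the same group is equally correct). Key observation: steps 4-5 multiply out to the identity, so the circuit reduces to the remaining gates.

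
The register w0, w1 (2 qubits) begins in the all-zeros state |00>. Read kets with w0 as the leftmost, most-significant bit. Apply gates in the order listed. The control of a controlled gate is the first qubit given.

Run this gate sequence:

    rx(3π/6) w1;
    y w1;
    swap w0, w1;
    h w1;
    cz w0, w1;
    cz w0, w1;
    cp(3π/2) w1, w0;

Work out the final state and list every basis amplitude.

The resulting statevector has amplitude -1/2 on |00>, -1/2 on |01>, I/2 on |10>, 1/2 on |11>.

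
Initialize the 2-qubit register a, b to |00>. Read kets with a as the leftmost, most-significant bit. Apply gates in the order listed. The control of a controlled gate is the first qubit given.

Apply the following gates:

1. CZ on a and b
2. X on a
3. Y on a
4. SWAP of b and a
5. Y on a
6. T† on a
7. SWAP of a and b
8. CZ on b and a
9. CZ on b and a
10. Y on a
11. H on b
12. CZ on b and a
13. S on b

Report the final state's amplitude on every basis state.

The final amplitudes are 0 on |00>, 0 on |01>, sqrt(2)*exp(I*pi/4)/2 on |10>, sqrt(2)*exp(3*I*pi/4)/2 on |11>.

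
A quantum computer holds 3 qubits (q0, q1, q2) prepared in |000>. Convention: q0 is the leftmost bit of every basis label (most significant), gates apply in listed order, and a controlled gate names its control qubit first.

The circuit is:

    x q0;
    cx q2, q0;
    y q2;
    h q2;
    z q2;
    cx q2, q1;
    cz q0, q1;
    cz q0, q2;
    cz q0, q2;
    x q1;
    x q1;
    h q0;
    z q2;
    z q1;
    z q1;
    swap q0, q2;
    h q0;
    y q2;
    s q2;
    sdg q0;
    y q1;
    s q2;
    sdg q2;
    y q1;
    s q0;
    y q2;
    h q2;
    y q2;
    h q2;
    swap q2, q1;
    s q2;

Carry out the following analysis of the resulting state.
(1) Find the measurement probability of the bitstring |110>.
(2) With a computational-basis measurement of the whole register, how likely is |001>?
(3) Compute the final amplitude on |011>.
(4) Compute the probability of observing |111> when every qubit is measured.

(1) The probability of measuring |110> is 1/8. Key observation: gates 20-25 undo each other exactly, leaving only the rest of the circuit to track.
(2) The probability of measuring |001> is 1/8.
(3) The amplitude on |011> is -sqrt(2)/4.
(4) Outcome |111> occurs with probability 1/8.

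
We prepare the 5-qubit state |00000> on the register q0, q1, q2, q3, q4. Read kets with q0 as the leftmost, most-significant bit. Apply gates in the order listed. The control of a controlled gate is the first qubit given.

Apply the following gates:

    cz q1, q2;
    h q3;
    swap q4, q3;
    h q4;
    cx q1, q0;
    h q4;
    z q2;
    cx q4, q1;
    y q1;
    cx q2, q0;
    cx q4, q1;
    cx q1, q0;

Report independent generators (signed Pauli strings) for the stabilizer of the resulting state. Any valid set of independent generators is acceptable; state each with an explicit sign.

The stabilizer group can be generated by -IIIIX, -ZIIII, -IZIII, +IIZII, +IIIZI, among other valid generating sets.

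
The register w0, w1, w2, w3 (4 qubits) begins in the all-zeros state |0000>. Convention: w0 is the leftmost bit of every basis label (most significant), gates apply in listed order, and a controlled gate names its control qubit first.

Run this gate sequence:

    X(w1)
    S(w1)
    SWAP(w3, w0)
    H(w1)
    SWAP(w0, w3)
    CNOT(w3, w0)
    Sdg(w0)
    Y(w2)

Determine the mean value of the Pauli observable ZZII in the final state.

In the final state, ZZII has expectation 0.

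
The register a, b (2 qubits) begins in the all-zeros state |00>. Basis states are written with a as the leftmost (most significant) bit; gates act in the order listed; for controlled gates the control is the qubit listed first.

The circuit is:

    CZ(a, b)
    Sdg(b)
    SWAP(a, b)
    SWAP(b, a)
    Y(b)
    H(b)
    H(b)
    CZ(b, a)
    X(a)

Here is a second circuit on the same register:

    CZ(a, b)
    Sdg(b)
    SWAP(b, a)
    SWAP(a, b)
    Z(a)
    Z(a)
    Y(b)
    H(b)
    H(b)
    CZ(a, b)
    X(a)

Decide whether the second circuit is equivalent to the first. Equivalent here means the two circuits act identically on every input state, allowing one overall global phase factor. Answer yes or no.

Yes, they are equivalent — the unitaries differ by at most a global phase.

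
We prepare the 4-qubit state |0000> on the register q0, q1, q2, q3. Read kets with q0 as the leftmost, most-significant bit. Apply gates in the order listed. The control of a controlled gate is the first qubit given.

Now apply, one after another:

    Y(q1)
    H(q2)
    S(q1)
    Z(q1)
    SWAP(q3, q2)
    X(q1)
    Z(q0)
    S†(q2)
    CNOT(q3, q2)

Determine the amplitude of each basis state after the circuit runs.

The resulting statevector has amplitude sqrt(2)/2 on |0000>, sqrt(2)/2 on |0011>, and 0 on every other basis state.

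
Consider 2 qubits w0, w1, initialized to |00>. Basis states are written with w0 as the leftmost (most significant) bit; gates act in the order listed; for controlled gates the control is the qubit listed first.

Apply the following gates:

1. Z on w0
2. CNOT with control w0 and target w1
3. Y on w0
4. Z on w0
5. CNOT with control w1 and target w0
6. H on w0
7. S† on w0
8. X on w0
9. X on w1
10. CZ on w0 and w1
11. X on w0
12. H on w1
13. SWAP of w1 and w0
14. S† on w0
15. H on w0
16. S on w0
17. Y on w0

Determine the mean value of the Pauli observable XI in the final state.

The observable XI averages to -1.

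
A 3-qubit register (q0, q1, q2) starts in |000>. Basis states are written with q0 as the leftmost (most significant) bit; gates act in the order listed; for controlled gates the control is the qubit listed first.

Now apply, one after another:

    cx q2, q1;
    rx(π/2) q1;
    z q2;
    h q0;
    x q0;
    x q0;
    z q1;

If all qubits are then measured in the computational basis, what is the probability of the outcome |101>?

A full measurement returns |101> with probability 0. Key observation: steps 5-6 multiply out to the identity, so the circuit reduces to the remaining gates.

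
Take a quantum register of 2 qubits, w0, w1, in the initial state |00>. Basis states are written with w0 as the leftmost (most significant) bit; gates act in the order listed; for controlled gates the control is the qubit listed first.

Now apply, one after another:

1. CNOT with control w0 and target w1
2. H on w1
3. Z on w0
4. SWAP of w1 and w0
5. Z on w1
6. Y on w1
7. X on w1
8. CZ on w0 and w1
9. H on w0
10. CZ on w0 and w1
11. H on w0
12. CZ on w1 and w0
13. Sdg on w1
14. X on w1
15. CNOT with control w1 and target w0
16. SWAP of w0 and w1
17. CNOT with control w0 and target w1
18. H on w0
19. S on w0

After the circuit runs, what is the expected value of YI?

The observable YI averages to -1.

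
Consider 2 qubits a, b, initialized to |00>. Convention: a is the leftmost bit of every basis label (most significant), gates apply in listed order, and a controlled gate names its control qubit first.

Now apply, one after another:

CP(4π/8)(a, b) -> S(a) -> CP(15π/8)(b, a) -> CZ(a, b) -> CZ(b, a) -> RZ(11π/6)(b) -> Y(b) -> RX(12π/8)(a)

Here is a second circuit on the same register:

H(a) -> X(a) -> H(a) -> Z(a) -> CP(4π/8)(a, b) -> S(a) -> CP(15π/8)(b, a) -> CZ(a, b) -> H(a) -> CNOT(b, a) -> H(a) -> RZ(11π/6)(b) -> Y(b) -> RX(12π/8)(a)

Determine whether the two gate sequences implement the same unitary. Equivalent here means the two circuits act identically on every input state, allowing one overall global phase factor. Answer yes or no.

Yes — the two circuits implement the same unitary up to a global phase.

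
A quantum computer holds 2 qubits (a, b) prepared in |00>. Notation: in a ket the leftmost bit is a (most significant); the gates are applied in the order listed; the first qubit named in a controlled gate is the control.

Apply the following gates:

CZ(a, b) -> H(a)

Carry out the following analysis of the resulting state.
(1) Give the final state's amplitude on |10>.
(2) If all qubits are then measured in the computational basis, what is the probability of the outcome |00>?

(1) The final state's coefficient on |10> equals sqrt(2)/2.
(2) A full measurement returns |00> with probability 1/2.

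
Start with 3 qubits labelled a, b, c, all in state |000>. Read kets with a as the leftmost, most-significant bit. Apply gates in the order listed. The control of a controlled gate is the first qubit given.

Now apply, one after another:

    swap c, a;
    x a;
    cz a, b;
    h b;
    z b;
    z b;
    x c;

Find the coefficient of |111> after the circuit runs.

The amplitude on |111> is sqrt(2)/2.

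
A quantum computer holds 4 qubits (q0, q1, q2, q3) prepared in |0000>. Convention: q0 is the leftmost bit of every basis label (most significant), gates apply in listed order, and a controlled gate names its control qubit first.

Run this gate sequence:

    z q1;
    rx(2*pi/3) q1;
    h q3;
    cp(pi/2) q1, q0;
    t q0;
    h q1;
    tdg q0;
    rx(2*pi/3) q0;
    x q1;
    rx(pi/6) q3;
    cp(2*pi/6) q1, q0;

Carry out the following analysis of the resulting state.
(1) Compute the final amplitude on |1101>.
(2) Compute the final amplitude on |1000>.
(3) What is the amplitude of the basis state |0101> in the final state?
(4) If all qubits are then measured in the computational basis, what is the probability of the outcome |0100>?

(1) The final state's coefficient on |1101> equals -3*sqrt(2)*exp(I*pi/3)/16 - 3*sqrt(2)*exp(5*I*pi/6)/16 - sqrt(6)*exp(I*pi/3)/16 + sqrt(6)*exp(5*I*pi/6)/16.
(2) |1000> carries amplitude sqrt(6)*(1 - I)/8 in the final state.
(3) |0101> carries amplitude (1 - I)*(sqrt(6) - sqrt(2)*I)/16 in the final state.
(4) A full measurement returns |0100> with probability 1/16.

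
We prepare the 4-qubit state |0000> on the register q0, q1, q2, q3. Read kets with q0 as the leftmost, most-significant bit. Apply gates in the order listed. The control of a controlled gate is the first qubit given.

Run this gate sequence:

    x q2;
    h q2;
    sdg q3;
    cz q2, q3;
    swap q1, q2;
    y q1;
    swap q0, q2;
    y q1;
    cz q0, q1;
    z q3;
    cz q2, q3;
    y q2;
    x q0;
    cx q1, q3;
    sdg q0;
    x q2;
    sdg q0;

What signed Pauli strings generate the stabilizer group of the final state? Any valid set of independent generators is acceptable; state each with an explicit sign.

One valid set of independent stabilizer generators is -IXIX, -ZIII, +IZIZ, +IIZI (any independent generating set of the same group is equally correct).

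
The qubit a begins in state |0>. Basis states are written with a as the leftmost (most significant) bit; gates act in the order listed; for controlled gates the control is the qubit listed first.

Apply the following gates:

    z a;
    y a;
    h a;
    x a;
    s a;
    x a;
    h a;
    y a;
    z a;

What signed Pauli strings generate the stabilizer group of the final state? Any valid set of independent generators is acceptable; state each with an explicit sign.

The stabilizer group can be generated by +Y, among other valid generating sets.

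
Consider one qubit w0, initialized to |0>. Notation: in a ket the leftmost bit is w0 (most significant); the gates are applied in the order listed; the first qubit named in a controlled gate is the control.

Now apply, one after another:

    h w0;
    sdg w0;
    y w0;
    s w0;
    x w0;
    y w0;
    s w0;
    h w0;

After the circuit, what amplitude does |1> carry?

The final state's coefficient on |1> equals -1/2 + I/2.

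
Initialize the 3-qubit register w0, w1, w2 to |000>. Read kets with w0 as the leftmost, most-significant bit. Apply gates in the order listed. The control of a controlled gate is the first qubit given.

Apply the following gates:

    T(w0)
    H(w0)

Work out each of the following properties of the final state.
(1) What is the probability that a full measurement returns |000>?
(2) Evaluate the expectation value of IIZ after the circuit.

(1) A full measurement returns |000> with probability 1/2.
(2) The observable IIZ averages to 1.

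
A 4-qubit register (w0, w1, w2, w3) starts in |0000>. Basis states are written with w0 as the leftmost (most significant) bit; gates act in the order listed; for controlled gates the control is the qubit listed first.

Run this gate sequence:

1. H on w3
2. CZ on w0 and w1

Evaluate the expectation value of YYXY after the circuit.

The expectation value of YYXY is 0.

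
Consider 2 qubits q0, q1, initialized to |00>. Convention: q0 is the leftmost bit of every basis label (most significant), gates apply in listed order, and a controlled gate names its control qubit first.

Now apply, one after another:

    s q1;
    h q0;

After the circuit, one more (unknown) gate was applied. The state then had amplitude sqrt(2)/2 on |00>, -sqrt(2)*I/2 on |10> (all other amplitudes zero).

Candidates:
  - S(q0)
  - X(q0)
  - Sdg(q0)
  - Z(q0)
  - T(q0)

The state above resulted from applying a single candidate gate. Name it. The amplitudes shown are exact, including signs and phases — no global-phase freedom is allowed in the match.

It was Sdg(q0) that produced the state shown.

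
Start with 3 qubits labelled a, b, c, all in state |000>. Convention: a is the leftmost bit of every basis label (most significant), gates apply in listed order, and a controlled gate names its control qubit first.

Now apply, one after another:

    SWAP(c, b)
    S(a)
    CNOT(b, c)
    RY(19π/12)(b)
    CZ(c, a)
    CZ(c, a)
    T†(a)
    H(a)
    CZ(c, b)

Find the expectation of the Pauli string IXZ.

The observable IXZ averages to -sqrt(6)/4 - sqrt(2)/4.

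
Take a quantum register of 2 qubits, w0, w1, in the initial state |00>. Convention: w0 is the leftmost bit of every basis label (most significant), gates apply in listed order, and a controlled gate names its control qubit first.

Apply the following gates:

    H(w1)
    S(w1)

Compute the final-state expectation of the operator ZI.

The expectation value of ZI is 1.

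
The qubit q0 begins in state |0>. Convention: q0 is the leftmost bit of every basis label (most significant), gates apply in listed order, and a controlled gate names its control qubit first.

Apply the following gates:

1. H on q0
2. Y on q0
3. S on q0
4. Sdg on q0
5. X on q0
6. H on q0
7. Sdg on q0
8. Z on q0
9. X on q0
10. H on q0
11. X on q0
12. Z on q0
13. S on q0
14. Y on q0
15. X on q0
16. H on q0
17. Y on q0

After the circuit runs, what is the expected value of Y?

The observable Y averages to -1.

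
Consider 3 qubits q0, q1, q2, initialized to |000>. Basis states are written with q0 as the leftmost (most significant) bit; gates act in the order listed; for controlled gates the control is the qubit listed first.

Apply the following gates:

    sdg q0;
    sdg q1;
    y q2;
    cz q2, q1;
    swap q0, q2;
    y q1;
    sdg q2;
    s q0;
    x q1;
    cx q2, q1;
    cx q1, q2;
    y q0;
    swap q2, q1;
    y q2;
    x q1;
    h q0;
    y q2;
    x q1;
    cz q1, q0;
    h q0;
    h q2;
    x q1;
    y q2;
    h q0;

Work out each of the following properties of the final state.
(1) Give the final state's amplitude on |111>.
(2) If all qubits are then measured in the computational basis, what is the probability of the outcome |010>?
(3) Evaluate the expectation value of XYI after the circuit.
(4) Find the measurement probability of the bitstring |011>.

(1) The final state's coefficient on |111> equals -I/2.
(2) Outcome |010> occurs with probability 1/4.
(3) In the final state, XYI has expectation 0.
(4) Outcome |011> occurs with probability 1/4.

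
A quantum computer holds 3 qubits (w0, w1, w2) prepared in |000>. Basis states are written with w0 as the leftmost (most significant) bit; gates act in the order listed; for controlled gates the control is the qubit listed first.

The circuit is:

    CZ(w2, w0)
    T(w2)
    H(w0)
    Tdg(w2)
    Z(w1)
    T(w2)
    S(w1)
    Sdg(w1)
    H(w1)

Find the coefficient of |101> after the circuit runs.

The final state's coefficient on |101> equals 0.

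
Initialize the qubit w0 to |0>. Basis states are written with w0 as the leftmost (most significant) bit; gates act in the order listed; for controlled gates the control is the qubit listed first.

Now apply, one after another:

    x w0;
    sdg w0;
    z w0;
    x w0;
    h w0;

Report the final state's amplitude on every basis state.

After the circuit, the state carries amplitude sqrt(2)*I/2 on |0>, sqrt(2)*I/2 on |1>.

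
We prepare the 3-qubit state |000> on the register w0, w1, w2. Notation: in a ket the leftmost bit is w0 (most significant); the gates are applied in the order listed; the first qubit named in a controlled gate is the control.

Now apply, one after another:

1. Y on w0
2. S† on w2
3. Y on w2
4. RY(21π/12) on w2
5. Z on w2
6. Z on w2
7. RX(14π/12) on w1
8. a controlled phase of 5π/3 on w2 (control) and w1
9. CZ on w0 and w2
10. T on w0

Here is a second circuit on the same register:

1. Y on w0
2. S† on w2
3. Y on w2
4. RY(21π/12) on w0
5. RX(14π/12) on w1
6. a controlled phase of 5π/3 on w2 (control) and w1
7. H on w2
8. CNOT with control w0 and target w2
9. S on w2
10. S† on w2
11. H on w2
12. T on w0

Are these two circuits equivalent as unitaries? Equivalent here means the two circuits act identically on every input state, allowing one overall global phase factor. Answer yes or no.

No: there is an input state on which the two circuits produce genuinely different outputs (not merely differing by a phase).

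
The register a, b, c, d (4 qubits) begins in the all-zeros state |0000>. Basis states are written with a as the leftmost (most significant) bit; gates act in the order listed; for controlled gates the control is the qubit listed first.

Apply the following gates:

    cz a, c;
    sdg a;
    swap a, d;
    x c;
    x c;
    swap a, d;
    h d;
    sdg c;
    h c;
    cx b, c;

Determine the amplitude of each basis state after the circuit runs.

The final amplitudes are 1/2 on |0000>, 1/2 on |0001>, 1/2 on |0010>, 1/2 on |0011>, and 0 on every other basis state. Key observation: gates 3-6 undo each other exactly, leaving only the rest of the circuit to track.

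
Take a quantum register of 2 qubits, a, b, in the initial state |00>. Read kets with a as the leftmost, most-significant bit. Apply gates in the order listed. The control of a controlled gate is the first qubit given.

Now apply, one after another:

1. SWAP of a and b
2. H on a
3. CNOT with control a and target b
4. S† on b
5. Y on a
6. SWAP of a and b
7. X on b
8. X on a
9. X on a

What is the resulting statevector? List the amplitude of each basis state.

After the circuit, the state carries amplitude sqrt(2)*I/2 on |00>, 0 on |01>, 0 on |10>, -sqrt(2)/2 on |11>. Key observation: the block from step 8 through step 9 cancels to the identity and can be dropped.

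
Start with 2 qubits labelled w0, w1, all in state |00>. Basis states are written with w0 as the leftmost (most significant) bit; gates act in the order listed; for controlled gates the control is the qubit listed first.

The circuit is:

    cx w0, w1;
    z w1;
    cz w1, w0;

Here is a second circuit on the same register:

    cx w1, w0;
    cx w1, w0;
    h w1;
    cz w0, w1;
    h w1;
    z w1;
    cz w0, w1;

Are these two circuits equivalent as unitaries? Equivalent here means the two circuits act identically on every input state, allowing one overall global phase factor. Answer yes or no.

Yes — the two circuits implement the same unitary up to a global phase.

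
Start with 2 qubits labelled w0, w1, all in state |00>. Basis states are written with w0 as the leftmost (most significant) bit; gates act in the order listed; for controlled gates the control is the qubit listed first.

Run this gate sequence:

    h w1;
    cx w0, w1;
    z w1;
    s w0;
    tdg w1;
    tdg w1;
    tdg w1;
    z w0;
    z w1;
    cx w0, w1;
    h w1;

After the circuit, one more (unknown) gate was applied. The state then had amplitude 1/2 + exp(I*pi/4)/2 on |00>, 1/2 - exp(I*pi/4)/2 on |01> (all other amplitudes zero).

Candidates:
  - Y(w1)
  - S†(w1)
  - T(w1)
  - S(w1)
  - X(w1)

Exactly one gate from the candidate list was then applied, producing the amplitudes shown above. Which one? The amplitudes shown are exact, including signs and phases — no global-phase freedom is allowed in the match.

It was X(w1) that produced the state shown.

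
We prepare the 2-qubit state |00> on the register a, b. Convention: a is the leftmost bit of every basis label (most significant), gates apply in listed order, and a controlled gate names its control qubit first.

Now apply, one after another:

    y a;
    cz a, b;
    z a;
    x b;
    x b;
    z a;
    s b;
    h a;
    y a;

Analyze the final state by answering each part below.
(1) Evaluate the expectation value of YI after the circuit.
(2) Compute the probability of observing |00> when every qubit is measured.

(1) In the final state, YI has expectation 0. Key observation: the block from step 4 through step 5 cancels to the identity and can be dropped.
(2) The probability of measuring |00> is 1/2.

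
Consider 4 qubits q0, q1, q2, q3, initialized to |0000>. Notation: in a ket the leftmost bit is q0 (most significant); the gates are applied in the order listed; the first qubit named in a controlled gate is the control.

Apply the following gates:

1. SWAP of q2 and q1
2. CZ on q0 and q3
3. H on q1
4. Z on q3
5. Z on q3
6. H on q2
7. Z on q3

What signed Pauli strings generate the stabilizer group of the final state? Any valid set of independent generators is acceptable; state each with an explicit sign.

The final state is stabilized by the group generated by +IXII, +IIXI, +ZIII, +IIIZ; other independent generating sets are equally valid.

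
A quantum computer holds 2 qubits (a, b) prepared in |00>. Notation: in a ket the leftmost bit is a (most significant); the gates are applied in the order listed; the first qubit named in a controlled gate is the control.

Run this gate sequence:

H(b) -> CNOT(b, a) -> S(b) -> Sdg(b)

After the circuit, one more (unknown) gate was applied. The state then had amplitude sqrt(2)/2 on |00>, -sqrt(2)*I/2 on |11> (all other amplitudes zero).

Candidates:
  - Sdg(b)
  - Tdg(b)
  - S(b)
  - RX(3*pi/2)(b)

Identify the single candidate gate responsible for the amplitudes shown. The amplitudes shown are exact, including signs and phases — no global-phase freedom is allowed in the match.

The applied gate was Sdg(b). Key observation: the block from step 3 through step 4 cancels to the identity and can be dropped.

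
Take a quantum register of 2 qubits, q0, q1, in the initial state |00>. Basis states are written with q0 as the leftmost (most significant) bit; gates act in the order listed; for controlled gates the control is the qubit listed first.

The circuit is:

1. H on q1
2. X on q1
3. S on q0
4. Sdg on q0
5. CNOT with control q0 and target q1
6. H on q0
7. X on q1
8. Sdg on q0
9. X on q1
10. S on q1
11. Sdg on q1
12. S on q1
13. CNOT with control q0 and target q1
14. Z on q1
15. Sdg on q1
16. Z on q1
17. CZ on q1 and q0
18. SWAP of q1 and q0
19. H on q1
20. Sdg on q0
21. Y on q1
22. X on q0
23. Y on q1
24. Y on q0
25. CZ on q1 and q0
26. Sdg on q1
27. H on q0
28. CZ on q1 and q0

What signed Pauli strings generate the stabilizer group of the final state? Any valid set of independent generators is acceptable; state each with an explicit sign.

The stabilizer group can be generated by -YI, +IZ, among other valid generating sets.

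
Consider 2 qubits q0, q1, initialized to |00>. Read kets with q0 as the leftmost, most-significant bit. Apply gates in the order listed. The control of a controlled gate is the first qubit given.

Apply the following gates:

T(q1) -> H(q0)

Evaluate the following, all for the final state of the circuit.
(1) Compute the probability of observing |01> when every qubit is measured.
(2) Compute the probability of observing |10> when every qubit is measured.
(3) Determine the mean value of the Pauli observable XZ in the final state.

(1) A full measurement returns |01> with probability 0.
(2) A full measurement returns |10> with probability 1/2.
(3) The expectation value of XZ is 1.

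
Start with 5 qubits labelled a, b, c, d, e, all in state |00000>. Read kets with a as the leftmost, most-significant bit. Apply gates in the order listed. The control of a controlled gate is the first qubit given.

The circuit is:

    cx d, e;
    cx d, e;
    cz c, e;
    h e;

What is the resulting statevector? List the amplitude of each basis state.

After the circuit, the state carries amplitude sqrt(2)/2 on |00000>, sqrt(2)/2 on |00001>, and 0 on every other basis state. Key observation: steps 1-2 multiply out to the identity, so the circuit reduces to the remaining gates.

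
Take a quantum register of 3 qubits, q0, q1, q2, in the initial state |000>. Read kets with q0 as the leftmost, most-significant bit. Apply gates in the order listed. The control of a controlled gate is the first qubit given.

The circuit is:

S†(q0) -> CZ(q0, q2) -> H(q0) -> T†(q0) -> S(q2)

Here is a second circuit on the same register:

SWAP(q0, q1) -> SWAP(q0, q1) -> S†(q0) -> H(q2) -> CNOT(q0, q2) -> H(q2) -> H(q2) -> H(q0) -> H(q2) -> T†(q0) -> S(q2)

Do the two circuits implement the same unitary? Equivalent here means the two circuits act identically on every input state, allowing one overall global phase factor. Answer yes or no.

Yes: on every input state the two circuits agree up to one overall phase factor.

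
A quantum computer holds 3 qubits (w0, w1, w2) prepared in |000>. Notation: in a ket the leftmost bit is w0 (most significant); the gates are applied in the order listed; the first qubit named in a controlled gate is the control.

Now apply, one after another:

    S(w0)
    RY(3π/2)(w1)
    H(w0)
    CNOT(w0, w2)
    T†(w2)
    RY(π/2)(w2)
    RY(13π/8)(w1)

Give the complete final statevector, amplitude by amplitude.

The resulting statevector has amplitude sin(pi/16)/2 on |000>, sin(pi/16)/2 on |001>, -cos(pi/16)/2 on |010>, -cos(pi/16)/2 on |011>, exp(3*I*pi/4)*sin(pi/16)/2 on |100>, -exp(3*I*pi/4)*sin(pi/16)/2 on |101>, -exp(3*I*pi/4)*cos(pi/16)/2 on |110>, exp(3*I*pi/4)*cos(pi/16)/2 on |111>.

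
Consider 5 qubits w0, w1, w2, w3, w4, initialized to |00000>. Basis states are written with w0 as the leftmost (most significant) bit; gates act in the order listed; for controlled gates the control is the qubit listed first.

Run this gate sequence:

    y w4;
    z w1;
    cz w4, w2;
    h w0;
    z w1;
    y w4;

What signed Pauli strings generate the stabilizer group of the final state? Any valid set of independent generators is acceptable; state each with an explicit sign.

One valid set of independent stabilizer generators is +XIIII, +IZIII, +IIZII, +IIIZI, +IIIIZ (any independent generating set of the same group is equally correct).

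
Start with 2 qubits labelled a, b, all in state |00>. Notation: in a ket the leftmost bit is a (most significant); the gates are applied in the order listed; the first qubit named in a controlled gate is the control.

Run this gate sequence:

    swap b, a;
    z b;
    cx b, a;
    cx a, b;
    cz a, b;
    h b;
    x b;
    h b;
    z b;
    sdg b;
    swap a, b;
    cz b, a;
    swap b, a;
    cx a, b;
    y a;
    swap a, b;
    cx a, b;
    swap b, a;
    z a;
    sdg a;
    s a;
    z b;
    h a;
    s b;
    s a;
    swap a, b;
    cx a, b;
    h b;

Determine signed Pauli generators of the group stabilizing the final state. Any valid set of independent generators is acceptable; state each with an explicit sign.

The final state is stabilized by the group generated by +IY, +ZI; other independent generating sets are equally valid. Key observation: steps 6-9 multiply out to the identity, so the circuit reduces to the remaining gates.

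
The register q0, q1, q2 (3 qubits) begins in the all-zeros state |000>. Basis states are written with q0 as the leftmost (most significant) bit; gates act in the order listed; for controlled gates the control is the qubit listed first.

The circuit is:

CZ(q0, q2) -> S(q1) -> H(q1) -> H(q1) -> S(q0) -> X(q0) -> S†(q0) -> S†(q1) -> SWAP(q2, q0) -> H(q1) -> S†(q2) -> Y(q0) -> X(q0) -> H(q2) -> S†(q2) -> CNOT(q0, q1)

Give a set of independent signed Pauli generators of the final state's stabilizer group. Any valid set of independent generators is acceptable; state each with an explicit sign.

The stabilizer group can be generated by +IXI, +IIY, +ZII, among other valid generating sets.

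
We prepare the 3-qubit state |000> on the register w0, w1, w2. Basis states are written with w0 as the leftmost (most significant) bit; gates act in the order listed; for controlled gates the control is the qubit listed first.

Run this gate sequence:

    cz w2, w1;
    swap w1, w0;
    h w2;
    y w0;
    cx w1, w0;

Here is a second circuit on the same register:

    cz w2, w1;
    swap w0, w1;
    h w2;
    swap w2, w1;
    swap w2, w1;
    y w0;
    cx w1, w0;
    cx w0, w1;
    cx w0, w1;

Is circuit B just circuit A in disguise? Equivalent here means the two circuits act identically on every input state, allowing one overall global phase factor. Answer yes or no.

Yes — the two circuits implement the same unitary up to a global phase.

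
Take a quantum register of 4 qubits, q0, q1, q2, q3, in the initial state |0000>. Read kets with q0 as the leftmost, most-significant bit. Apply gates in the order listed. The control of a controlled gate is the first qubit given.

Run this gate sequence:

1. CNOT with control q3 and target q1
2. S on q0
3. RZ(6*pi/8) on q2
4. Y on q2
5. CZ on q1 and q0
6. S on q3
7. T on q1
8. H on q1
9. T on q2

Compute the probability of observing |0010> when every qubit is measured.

The probability of measuring |0010> is 1/2.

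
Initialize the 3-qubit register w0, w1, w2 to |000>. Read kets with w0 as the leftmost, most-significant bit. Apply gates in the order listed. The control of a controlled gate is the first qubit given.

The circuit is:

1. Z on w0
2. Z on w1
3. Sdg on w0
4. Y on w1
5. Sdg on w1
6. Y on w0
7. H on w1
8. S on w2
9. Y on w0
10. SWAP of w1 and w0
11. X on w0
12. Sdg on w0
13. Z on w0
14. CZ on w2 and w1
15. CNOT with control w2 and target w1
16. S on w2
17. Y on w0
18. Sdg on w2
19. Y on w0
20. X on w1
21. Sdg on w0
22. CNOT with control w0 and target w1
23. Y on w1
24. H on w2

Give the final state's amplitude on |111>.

The amplitude on |111> is I/2.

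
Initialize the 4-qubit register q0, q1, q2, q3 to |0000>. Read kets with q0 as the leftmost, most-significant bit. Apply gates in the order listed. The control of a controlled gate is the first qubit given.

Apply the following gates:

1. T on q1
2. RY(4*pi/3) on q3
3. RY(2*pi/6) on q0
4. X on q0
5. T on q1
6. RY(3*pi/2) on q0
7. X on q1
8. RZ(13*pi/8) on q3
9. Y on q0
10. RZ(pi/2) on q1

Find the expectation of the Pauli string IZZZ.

The expectation value of IZZZ is 1/2.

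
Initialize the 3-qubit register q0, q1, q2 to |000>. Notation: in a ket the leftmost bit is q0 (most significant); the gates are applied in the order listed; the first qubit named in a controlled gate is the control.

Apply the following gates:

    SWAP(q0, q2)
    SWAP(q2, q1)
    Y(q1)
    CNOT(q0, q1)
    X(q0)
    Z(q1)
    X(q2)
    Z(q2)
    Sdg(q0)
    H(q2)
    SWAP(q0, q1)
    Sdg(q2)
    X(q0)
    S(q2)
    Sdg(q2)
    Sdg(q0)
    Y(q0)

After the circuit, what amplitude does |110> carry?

The final state's coefficient on |110> equals sqrt(2)*I/2.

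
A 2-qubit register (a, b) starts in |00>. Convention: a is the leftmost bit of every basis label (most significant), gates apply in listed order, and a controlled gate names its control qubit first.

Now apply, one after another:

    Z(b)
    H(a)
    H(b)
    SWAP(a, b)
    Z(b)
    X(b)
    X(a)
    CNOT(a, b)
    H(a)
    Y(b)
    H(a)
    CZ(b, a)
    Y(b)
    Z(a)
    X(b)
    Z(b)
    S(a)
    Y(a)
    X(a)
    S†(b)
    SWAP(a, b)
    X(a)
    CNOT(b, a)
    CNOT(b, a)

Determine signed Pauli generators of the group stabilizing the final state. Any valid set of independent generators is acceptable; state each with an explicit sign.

The final state is stabilized by the group generated by +YZ, +ZY; other independent generating sets are equally valid.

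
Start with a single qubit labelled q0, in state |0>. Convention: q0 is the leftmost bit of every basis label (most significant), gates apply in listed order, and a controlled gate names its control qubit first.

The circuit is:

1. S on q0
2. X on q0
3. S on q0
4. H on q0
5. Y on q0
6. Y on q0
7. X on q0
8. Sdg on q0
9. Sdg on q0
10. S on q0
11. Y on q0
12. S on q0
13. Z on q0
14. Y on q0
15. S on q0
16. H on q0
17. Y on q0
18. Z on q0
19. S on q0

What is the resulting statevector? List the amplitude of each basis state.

After the circuit, the state carries amplitude -1/2 + I/2 on |0>, -1/2 + I/2 on |1>.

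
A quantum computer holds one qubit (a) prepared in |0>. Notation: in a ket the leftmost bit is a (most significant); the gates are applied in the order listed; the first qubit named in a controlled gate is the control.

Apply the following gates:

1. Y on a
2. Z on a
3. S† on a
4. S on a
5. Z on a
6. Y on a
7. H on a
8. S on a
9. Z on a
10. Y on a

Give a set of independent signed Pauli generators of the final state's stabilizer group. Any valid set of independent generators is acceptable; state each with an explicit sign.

The stabilizer group can be generated by -Y, among other valid generating sets.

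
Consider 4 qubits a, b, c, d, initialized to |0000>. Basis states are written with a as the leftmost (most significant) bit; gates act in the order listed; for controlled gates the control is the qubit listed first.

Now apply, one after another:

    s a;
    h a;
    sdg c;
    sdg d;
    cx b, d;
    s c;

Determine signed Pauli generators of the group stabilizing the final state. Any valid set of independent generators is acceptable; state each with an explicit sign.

The stabilizer group can be generated by +XIII, +IZII, +IIZI, +IIIZ, among other valid generating sets.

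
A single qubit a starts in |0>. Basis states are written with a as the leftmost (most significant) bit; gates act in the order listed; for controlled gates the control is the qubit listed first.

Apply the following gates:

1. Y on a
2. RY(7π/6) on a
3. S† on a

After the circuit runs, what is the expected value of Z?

In the final state, Z has expectation sqrt(3)/2.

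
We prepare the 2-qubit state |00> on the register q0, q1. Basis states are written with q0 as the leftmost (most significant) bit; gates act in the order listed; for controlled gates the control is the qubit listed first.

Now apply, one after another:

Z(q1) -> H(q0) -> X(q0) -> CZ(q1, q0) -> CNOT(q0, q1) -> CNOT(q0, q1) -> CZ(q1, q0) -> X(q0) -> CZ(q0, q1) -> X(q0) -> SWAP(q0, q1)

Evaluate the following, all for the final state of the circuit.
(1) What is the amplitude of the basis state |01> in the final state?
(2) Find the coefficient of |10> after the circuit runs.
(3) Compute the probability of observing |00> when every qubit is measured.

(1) The final state's coefficient on |01> equals sqrt(2)/2. Key observation: steps 3-8 multiply out to the identity, so the circuit reduces to the remaining gates.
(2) The final state's coefficient on |10> equals 0.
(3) Outcome |00> occurs with probability 1/2.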